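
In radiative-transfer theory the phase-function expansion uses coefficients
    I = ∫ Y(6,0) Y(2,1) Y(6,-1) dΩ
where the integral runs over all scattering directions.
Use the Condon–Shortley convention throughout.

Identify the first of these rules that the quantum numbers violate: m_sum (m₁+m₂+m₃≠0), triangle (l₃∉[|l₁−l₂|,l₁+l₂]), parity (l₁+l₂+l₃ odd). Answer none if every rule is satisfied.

Σmᵢ = 0  ✓
l₃∈[|l₁−l₂|,l₁+l₂]=[4,8], have l₃=6  ✓
Σlᵢ = 14 ⇒ even  ✓

none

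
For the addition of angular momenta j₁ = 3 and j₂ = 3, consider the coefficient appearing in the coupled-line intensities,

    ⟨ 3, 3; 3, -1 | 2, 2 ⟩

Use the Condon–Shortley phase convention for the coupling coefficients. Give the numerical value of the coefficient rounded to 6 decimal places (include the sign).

j₁+j₂−J=4  J+j₁−j₂=2  J−j₁+j₂=2  j₁+j₂+J+1=9
(j₁±m₁, j₂±m₂, J±M) = (6,0,2,4,4,0)
P² = 7680/7
sum k=0..0:
  [0] +1/96 = 1/96
S = 1/96
C² = P²·S² = 5/42 ; C = +0.345033

+√(5/42) ≈ +0.345033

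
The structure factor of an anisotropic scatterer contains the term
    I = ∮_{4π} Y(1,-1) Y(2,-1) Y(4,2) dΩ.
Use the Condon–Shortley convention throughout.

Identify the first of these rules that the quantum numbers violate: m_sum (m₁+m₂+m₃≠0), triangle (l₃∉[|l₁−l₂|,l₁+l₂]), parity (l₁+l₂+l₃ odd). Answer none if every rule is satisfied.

azimuthal sum: -1 − 1 + 2 = 0  ✓
l₃ must lie in [1,3]; have l₃=4  ✗
L = 1 + 2 + 4 = 7 (odd)

triangle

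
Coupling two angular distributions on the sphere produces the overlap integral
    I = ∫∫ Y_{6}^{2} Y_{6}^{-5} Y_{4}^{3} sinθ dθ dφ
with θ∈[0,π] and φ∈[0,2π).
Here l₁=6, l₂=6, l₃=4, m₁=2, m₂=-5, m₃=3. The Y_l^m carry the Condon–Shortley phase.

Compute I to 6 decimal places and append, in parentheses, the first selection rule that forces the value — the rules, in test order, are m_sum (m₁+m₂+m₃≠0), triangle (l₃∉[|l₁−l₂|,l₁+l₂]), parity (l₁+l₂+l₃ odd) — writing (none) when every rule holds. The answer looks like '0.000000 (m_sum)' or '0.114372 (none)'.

Checks pass: Σm=0; 16 even; l₃=4∈[0,12].
(2·6+1)(2·6+1)(2·4+1) = 1521
Δ: 8! 4! 4! / 17! → 1/15315300
sum: t=2:+1/829440 t=3:−1/25920 t=4:+1/9216 t=5:−1/25920 t=6:+1/829440 = 7/207360
3j²(6 6 4; 0 0 0) = Δ·Π!·Σ² = 28/2431  (sign +1)
sum: t=0:+1/5806080 t=1:−1/725760 = -1/829440
3j²(6 6 4; 2 -5 3) = Δ·Π!·Σ² = 49/2652  (sign +1)
combine: 4πI² = 1521·28/2431·49/2652 = 1029/3179
take √, sign +1: I = 0.16049352
No selection rule forces the value: the integral is nonzero (none).

0.160494 (none)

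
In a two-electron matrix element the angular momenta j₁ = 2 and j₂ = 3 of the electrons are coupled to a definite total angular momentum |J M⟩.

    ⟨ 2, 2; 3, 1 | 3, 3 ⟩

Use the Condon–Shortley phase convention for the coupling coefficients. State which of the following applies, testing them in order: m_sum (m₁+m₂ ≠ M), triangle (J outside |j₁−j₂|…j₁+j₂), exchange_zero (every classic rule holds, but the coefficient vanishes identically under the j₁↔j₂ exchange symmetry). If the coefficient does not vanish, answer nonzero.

nonzero

m-sum: m₁+m₂ = 2+1 = 3, M = 3  ✓
triangle: |j₁−j₂| = 1 ≤ J = 3 ≤ j₁+j₂ = 5  ✓
exchange: j₁≠j₂ or m₁≠m₂ — the exchange symmetry imposes no constraint here
value check: CG = +√(1/6) = +0.408248 ≠ 0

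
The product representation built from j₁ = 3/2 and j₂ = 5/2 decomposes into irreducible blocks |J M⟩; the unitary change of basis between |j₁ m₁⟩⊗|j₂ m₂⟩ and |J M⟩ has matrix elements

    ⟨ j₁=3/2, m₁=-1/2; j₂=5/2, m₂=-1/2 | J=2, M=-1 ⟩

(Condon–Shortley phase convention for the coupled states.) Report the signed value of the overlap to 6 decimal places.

−√(25/84) = -0.545545

√[5·2!1!3!/7! · 1!2!2!3!1!3!] = √(12/7)
  +(−1)^1/∏(1,1,1,1,0,2)! = -1/2  (running -1/2)
  +(−1)^2/∏(2,0,0,0,1,3)! = 1/12  (running -5/12)
⟨..|..⟩ = √(12/7)·(-5/12) = -0.545545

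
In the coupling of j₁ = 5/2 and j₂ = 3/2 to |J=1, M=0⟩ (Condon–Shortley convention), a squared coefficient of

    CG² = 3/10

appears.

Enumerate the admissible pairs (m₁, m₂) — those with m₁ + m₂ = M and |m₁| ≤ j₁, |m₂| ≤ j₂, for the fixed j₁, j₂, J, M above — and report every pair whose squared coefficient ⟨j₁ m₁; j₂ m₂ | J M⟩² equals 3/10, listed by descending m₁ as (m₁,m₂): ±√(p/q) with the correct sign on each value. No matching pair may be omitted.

Admissible pairs with m₁+m₂ = M = 0: (-3/2,3/2), (-1/2,1/2), (1/2,-1/2), (3/2,-3/2)
  (m₁,m₂)=(3/2,-3/2): CG² = 1/5, CG = +√(1/5)
  (m₁,m₂)=(1/2,-1/2): CG² = 3/10, CG = −√(3/10)   ← matches the target
  (m₁,m₂)=(-1/2,1/2): CG² = 3/10, CG = +√(3/10)   ← matches the target
  (m₁,m₂)=(-3/2,3/2): CG² = 1/5, CG = −√(1/5)
Pairs with CG² = 3/10: (1/2,-1/2): −√(3/10); (-1/2,1/2): +√(3/10)

(1/2,-1/2): −√(3/10); (-1/2,1/2): +√(3/10)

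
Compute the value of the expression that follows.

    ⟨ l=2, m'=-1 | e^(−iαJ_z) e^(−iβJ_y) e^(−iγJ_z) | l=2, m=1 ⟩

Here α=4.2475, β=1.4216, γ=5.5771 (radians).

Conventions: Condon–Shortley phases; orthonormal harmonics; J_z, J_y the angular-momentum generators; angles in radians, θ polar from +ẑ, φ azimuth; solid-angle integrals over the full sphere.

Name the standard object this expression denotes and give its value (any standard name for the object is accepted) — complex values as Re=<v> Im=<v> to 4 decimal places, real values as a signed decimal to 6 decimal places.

This is a Wigner D-matrix element — the rotation-matrix element ⟨l m'| R(α,β,γ) |l m⟩ in the angular-momentum basis.
D^2_{-1,1}(4.2475,1.4216,5.5771) = e^{-i·-1·4.2475}·d^2_{-1,1}(1.4216)·e^{-i·1·5.5771}. Compute d first:
With c≡cos(β/2)=0.757840 and s≡sin(β/2)=0.652440, N=[1·6·6·1]^{1/2}=6.000000
The bounds max(0,m−m')=2 and min(l+m,l−m')=3 give 2 terms
  k=2: (−1)^0·6.0000/(2)·0.7578^2·0.6524^2 = +0.733429
  k=3: (−1)^1·6.0000/(6)·0.7578^0·0.6524^4 = -0.181202
d^2_{-1,1}(1.4216) = +0.733429 -0.181202 = +0.552227
D = (-0.448324-0.893871i)·(+0.552227)·(+0.760908+0.648860i) = +0.131907-0.536241i

Wigner D-matrix element, Re=0.1319 Im=-0.5362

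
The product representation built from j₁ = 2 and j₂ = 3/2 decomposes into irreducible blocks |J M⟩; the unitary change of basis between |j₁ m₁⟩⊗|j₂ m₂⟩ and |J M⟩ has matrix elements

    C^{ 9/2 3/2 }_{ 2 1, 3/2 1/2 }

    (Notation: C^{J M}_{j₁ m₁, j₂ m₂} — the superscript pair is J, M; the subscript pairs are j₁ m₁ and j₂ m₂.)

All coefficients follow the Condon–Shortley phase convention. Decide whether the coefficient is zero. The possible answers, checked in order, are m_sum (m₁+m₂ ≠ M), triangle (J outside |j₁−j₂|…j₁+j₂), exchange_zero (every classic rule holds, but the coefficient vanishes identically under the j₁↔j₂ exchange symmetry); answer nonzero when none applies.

triangle

m-sum: m₁+m₂ = 1+1/2 = 3/2, M = 3/2  ✓
triangle: need |j₁−j₂| ≤ J ≤ j₁+j₂, i.e. J ∈ [1/2, 7/2]; J = 9/2 is outside ✗ ⇒ coefficient is 0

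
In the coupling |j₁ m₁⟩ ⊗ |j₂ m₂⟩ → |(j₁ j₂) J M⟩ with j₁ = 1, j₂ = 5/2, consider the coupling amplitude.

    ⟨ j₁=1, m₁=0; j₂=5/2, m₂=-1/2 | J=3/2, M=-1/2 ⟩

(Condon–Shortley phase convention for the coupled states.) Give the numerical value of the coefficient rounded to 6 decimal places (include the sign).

√[4·2!0!3!/6! · 1!1!2!3!1!2!] = √(8/5)
  +(−1)^1/∏(1,1,0,1,0,2)! = -1/2  (running -1/2)
⟨..|..⟩ = √(8/5)·(-1/2) = -0.632456

−√(2/5) = -0.632456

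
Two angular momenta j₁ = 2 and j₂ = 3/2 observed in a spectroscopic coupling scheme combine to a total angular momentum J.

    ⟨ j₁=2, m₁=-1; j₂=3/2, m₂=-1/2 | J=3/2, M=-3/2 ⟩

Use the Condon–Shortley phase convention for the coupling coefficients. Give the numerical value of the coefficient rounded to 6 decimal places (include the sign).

-0.632456  (= −√(2/5))

√[4·2!2!1!/6! · 1!3!1!2!0!3!] = √(8/5)
  +(−1)^1/∏(1,1,2,0,0,1)! = -1/2  (running -1/2)
⟨..|..⟩ = √(8/5)·(-1/2) = -0.632456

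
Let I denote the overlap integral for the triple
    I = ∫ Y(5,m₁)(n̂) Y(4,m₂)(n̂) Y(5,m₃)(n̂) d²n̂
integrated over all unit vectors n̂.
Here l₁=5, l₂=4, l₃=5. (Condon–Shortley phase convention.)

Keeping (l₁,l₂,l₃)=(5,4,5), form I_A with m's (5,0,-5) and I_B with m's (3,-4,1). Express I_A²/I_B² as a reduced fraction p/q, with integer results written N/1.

l's match ⇒ only the (l;m) 3-j factors differ between A and B.
A: triangle coeff Δ(5,4,5) = 1/3153150; Σ_t [0,0]: t=0:+1/414720 = 1/414720; (3j)²=2/143 [(5 4 5; 5 0 -5)], sign=+1
B: triangle coeff Δ(5,4,5) = 1/3153150; Σ_t [0,0]: t=0:+1/27648 = 1/27648; (3j)²=10/429 [(5 4 5; 3 -4 1)], sign=+1
I_A²/I_B² = (2/143)/(10/429) = 3/5

3/5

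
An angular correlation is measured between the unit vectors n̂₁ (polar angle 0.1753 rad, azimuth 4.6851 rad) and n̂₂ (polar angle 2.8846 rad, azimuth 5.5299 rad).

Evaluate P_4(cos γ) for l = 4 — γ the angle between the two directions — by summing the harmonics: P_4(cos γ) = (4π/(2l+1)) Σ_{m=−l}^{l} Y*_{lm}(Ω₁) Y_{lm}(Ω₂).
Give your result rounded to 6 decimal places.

0.354934

Summing Y*_{l m}(θ₁,φ₁)·Y_{l m}(θ₂,φ₂) over m ∈ [−4, 4]; prefactor 4π/(2·4+1) = 1.396263:
  m=-4: Y*=0.00041 - 0.00004j  Y=-0.00183 + 0.00024j  product -0.00000 + 0.00000j
  m=-3: Y*=0.00053 + 0.00652j  Y=0.01264 - 0.01534j  product 0.00011 + 0.00007j
  m=-2: Y*=-0.05880 + 0.00321j  Y=0.00770 + 0.11965j  product -0.00084 - 0.00701j
  m=-1: Y*=-0.00840 - 0.30756j  Y=-0.30097 - 0.28223j  product -0.08428 + 0.09493j
  m=+0: Y*=0.72100 + 0.00000j  Y=0.58837 + 0.00000j  product 0.42422 + 0.00000j
  m=+1: Y*=0.00840 - 0.30756j  Y=0.30097 - 0.28223j  product -0.08428 - 0.09493j
  m=+2: Y*=-0.05880 - 0.00321j  Y=0.00770 - 0.11965j  product -0.00084 + 0.00701j
  m=+3: Y*=-0.00053 + 0.00652j  Y=-0.01264 - 0.01534j  product 0.00011 - 0.00007j
  m=+4: Y*=0.00041 + 0.00004j  Y=-0.00183 - 0.00024j  product -0.00000 - 0.00000j
Accumulated sum 0.25420 - 0.00000j; after 4π/(2l+1) scaling, 0.35493 - 0.00000j ⇒ P_4 = 0.354934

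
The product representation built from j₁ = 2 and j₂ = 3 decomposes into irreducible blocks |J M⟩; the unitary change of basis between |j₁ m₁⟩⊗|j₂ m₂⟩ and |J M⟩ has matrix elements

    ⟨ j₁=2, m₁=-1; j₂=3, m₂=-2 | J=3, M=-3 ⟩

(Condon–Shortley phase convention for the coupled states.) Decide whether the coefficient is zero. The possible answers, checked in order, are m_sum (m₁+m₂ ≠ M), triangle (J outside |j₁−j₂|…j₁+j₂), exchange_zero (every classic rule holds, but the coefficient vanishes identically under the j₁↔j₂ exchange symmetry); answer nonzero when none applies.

m-sum: m₁+m₂ = -1+(-2) = -3, M = -3  ✓
triangle: |j₁−j₂| = 1 ≤ J = 3 ≤ j₁+j₂ = 5  ✓
exchange: j₁≠j₂ or m₁≠m₂ — the exchange symmetry imposes no constraint here
value check: CG = −√(5/12) = -0.645497 ≠ 0

nonzero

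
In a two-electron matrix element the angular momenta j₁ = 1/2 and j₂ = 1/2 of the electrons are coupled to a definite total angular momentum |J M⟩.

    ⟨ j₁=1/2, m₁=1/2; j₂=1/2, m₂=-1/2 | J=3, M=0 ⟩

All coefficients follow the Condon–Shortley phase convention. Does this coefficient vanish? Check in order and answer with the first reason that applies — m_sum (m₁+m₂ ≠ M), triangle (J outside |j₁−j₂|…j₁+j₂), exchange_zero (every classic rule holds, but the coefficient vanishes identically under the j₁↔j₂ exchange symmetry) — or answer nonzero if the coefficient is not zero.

triangle

m-sum: m₁+m₂ = 1/2+(-1/2) = 0, M = 0  ✓
triangle: need |j₁−j₂| ≤ J ≤ j₁+j₂, i.e. J ∈ [0, 1]; J = 3 is outside ✗ ⇒ coefficient is 0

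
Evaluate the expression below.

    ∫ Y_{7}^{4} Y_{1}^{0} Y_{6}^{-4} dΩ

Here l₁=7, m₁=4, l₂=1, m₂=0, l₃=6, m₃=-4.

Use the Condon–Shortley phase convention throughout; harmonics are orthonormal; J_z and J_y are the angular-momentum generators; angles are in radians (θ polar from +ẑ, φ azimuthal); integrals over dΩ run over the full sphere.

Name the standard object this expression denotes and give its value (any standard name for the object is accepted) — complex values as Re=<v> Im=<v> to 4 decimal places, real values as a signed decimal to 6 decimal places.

This is a Gaunt coefficient — the integral of a triple product of spherical harmonics over the sphere.
Checks pass: Σm=0; 14 even; l₃=6∈[6,8].
(2·7+1)(2·1+1)(2·6+1) = 585
Δ: 2! 12! 0! / 15! → 1/1365
sum: t=1:−1/518400 = -1/518400
3j²(7 1 6; 0 0 0) = Δ·Π!·Σ² = 7/195  (sign -1)
sum: t=1:−1/7257600 = -1/7257600
3j²(7 1 6; 4 0 -4) = Δ·Π!·Σ² = 11/455  (sign -1)
combine: 4πI² = 585·7/195·11/455 = 33/65
take √, sign +1: I = 0.20099968

Gaunt coefficient, +0.201000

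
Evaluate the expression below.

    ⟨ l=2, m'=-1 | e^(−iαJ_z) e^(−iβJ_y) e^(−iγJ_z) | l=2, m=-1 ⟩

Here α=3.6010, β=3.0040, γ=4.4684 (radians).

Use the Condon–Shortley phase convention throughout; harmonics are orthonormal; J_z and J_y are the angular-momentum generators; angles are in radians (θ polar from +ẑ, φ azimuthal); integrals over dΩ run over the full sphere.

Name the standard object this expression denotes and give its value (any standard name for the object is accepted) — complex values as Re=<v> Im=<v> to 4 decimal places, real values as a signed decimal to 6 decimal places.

Wigner D-matrix element, Re=0.0030 Im=-0.0138

This is a Wigner D-matrix element — the rotation-matrix element ⟨l m'| R(α,β,γ) |l m⟩ in the angular-momentum basis.
D^2_{-1,-1}(3.6010,3.0040,4.4684) = e^{-i·-1·3.6010}·d^2_{-1,-1}(3.0040)·e^{-i·-1·4.4684}. Compute d first:
Half-angle: c=0.068742, s=0.997634. N=√(1·6·1·6)=6.000000
The bounds max(0,m−m')=0 and min(l+m,l−m')=1 give 2 terms
  k=0: (−1)^0·6.0000/(6)·0.0687^4·0.9976^0 = +0.000022
  k=1: (−1)^1·6.0000/(2)·0.0687^2·0.9976^2 = -0.014109
d^2_{-1,-1}(3.0040) = +0.000022 -0.014109 = -0.014087
Attach z-rotation phases: D = e^{-i(-1)(3.6010)}·(-0.014087)·e^{-i(-1)(4.4684)} = +0.003011-0.013762i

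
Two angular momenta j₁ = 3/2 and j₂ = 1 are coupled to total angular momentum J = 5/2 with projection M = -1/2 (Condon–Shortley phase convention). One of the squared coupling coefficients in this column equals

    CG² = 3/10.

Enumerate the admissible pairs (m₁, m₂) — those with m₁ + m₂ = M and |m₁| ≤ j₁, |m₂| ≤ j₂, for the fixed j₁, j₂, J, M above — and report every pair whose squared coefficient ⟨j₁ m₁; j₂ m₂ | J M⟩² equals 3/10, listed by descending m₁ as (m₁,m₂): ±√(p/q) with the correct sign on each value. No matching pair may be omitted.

Admissible pairs with m₁+m₂ = M = -1/2: (-3/2,1), (-1/2,0), (1/2,-1)
  (m₁,m₂)=(1/2,-1): CG² = 3/10, CG = +√(3/10)   ← matches the target
  (m₁,m₂)=(-1/2,0): CG² = 3/5, CG = +√(3/5)
  (m₁,m₂)=(-3/2,1): CG² = 1/10, CG = +√(1/10)
Pairs with CG² = 3/10: (1/2,-1): +√(3/10)

(1/2,-1): +√(3/10)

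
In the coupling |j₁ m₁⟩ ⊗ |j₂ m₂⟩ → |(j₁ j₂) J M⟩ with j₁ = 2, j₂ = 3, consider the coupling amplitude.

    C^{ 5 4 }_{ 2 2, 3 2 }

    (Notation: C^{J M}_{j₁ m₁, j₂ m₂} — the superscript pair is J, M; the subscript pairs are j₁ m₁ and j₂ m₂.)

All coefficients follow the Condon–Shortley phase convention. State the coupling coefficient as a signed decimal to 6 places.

+0.774597

triangle: 0!·4!·6!/11! = 17280/39916800
(j±m)!: 4!·0!·5!·1!·9!·1! = 1045094400
prefactor² = (2J+1)·Δ·N² = 4976640
  k=0: +1/(0!·0!·0!·5!·4!·1!) = 1/2880
Σ = 1/2880  ⇒  CG² = 4976640·(1/2880)² = 3/5
CG = +√(3/5) = +0.774597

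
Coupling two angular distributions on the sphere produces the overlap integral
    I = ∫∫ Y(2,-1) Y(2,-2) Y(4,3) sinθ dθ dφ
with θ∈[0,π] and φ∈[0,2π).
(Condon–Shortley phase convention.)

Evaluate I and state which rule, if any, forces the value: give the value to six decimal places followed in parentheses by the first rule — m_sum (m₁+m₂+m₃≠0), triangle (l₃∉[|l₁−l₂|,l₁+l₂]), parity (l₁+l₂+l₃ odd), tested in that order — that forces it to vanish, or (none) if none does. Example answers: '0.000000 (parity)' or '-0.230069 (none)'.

-0.238414 (none)

m-sum 0 ✓  L=8 even ✓  0≤4≤4 ✓
Π(2lᵢ+1) = 5×5×9 = 225
triangle coeff Δ(2,2,4) = 1/630
Σ_t [0,0]: t=0:+1/16 = 1/16
(3j)²=2/35 [(2 2 4; 0 0 0)], sign=+1
Σ_t [0,0]: t=0:+1/144 = 1/144
(3j)²=1/18 [(2 2 4; -1 -2 3)], sign=-1
⇒ 4πI² = 5/7
I = (-1)√(5/7/(4π)) = -0.23841361
No selection rule forces the value: the integral is nonzero (none).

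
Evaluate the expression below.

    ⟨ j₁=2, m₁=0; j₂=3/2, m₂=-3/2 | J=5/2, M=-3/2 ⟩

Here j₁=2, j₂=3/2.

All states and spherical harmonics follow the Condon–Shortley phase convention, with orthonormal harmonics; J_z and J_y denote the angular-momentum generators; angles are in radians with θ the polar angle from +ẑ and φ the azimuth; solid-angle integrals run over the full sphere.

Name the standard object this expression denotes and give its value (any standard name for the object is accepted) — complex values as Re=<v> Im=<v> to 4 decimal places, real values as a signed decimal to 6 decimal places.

Clebsch–Gordan coefficient, +√(18/35) ≈ +0.717137

This is a Clebsch–Gordan (vector-coupling) coefficient.
j₁+j₂−J=1  J+j₁−j₂=3  J−j₁+j₂=2  j₁+j₂+J+1=7
(j₁±m₁, j₂±m₂, J±M) = (2,2,0,3,1,4)
P² = 288/35
sum k=0..0:
  [0] +1/4 = 1/4
S = 1/4
C² = P²·S² = 18/35 ; C = +0.717137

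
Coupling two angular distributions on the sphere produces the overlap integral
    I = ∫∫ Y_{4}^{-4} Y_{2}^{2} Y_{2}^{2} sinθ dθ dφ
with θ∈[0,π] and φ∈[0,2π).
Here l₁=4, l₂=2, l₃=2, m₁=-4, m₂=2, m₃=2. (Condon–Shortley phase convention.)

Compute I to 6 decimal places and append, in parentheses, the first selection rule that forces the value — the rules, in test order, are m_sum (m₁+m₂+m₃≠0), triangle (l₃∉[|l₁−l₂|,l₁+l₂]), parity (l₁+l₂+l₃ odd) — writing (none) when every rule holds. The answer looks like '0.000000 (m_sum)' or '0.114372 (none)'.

Rules hold: Σm=0, L=8 even, 2≤2≤6.
N = 9·5·5 = 225
Δ = 4!·4!·0!/9! = 1/630
Racah Σ t=2..2: t=2:+1/16 = 1/16
⇒ 3j(4 2 2; 0 0 0)² = 2/35, sgn +1
Racah Σ t=4..4: t=4:+1/576 = 1/576
⇒ 3j(4 2 2; -4 2 2)² = 1/9, sgn +1
4πI² = N·(3j₀)²·(3jₘ)² = 10/7
I = +1·√(1.42857/4π) = 0.33716777
No selection rule forces the value: the integral is nonzero (none).

0.337168 (none)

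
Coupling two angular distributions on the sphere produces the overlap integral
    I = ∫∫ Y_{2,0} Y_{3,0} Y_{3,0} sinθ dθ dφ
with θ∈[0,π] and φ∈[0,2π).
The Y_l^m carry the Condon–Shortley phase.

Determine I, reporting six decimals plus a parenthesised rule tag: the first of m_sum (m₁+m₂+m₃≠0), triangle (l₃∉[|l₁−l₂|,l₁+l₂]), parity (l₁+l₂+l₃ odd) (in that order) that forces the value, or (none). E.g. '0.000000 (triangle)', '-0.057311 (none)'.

0.168209 (none)

Checks pass: Σm=0; 8 even; l₃=3∈[1,5].
(2·2+1)(2·3+1)(2·3+1) = 245
Δ: 2! 2! 4! / 9! → 1/3780
sum: t=0:+1/24 t=1:−1/4 t=2:+1/24 = -1/6
3j²(2 3 3; 0 0 0) = Δ·Π!·Σ² = 4/105  (sign +1)
(m-triple is (0,0,0) — same symbol as above.)
combine: 4πI² = 245·4/105·4/105 = 16/45
take √, sign +1: I = 0.16820883
No selection rule forces the value: the integral is nonzero (none).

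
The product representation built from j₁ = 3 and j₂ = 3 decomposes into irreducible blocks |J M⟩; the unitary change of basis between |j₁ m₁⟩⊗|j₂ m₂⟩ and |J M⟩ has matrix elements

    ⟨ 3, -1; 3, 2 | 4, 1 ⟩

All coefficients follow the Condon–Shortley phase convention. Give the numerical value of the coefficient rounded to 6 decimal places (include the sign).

+√(16/77) ≈ +0.455842

√[9·2!4!4!/11! · 2!4!5!1!5!3!] = √(82944/77)
  +(−1)^1/∏(1,1,3,4,1,0)! = -1/144  (running -1/144)
  +(−1)^2/∏(2,0,2,3,2,1)! = 1/48  (running 1/72)
⟨..|..⟩ = √(82944/77)·(1/72) = +0.455842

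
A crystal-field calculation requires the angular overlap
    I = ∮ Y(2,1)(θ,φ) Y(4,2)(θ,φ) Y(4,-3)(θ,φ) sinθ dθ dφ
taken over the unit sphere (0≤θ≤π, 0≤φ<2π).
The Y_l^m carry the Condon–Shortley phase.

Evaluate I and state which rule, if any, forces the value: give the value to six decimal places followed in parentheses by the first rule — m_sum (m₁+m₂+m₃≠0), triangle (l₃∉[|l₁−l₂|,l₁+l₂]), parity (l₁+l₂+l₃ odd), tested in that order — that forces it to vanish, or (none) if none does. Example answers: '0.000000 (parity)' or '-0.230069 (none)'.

-0.187702 (none)

Checks pass: Σm=0; 10 even; l₃=4∈[2,6].
(2·2+1)(2·4+1)(2·4+1) = 405
Δ: 2! 2! 6! / 11! → 1/13860
sum: t=0:+1/192 t=1:−1/36 t=2:+1/192 = -5/288
3j²(2 4 4; 0 0 0) = Δ·Π!·Σ² = 20/693  (sign -1)
sum: t=0:+1/1440 t=1:−1/240 = -1/288
3j²(2 4 4; 1 2 -3) = Δ·Π!·Σ² = 5/132  (sign +1)
combine: 4πI² = 405·20/693·5/132 = 375/847
take √, sign -1: I = -0.18770204
No selection rule forces the value: the integral is nonzero (none).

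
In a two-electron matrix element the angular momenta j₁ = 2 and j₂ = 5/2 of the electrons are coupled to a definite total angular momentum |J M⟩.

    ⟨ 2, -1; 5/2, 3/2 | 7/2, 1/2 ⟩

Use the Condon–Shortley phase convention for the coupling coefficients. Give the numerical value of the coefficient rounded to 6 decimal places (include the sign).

-0.619780  (= −√(121/315))

j₁+j₂−J=1  J+j₁−j₂=3  J−j₁+j₂=4  j₁+j₂+J+1=9
(j₁±m₁, j₂±m₂, J±M) = (1,3,4,1,4,3)
P² = 2304/35
sum k=0..1:
  [0] +1/144 = 1/144
  [1] −1/12 = -1/12
S = -11/144
C² = P²·S² = 121/315 ; C = -0.619780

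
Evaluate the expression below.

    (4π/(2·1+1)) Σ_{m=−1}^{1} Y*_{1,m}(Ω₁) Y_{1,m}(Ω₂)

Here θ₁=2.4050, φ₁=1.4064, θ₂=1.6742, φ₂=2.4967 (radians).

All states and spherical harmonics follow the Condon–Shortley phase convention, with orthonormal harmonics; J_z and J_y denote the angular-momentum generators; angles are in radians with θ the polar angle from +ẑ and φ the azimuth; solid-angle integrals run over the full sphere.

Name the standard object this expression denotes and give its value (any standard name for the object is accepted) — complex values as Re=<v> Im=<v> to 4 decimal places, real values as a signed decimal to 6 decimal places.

Legendre polynomial (addition theorem), +0.385307

This sum is the spherical-harmonic addition theorem: it equals the Legendre polynomial P_l(cos γ) of the angle γ between the two directions.
Addition theorem: P_1(cos γ) = (4π/3) Σ_m Y*_{lm}(Ω₁) Y_{lm}(Ω₂), m = −1…1:
  m=-1: (+0.037983+0.228963i) × (-0.274632-0.206572i) = +0.036866-0.070727i  (running Σ = +0.036866-0.070727i)
  m=0: (-0.361938-0.000000i) × (-0.050433+0.000000i) = +0.018254+0.000000i  (running Σ = +0.055119-0.070727i)
  m=1: (-0.037983+0.228963i) × (+0.274632-0.206572i) = +0.036866+0.070727i  (running Σ = +0.091985+0.000000i)
Σ over m = +0.091985+0.000000i; ×(4π/3) → +0.385307+0.000000i. Real part: 0.385307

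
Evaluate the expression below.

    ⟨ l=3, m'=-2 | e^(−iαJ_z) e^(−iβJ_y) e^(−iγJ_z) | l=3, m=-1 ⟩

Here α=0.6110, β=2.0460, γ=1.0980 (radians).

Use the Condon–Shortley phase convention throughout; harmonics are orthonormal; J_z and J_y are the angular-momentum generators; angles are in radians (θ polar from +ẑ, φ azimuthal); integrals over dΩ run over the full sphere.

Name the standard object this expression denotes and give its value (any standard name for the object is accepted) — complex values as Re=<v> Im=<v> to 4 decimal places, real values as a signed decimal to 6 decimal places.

This is a Wigner D-matrix element — the rotation-matrix element ⟨l m'| R(α,β,γ) |l m⟩ in the angular-momentum basis.
D^3_{-2,-1}(0.6110,2.0460,1.0980) = e^{-i·-2·0.6110}·d^3_{-2,-1}(2.0460)·e^{-i·-1·1.0980}. Compute d first:
c=cos(2.046000/2)=0.520807, s=sin(2.046000/2)=0.853674; N=√[1·120·2·24]=75.894664
Admissible k: 1..2 (factorial args all ≥0)
  k=1: (−1)^0·75.8947/(24)·0.5208^5·0.8537^1 = +0.103437
  k=2: (−1)^1·75.8947/(12)·0.5208^3·0.8537^3 = -0.555825
d^3_{-2,-1}(2.0460) = +0.103437 -0.555825 = -0.452387
D = (+0.341767+0.939785i)·(-0.452387)·(+0.455378+0.890298i) = +0.308101-0.331252i

Wigner D-matrix element, Re=0.3081 Im=-0.3313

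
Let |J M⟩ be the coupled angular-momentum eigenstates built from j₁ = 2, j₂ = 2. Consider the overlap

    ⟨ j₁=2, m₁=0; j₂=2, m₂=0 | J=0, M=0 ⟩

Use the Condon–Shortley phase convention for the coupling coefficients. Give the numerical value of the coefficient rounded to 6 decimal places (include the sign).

+√(1/5) = +0.447214

triangle: 4!·0!·0!/5! = 24/120
(j±m)!: 2!·2!·2!·2!·0!·0! = 16
prefactor² = (2J+1)·Δ·N² = 16/5
  k=2: +1/(2!·2!·0!·0!·0!·0!) = 1/4
Σ = 1/4  ⇒  CG² = 16/5·(1/4)² = 1/5
CG = +√(1/5) = +0.447214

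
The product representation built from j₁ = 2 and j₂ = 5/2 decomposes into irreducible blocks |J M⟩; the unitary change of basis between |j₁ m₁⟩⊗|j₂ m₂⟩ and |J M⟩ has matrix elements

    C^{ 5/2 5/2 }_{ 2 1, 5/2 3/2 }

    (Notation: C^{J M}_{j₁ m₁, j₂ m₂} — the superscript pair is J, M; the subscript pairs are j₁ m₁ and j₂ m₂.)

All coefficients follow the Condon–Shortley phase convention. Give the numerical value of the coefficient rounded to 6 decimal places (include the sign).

j₁+j₂−J=2  J+j₁−j₂=2  J−j₁+j₂=3  j₁+j₂+J+1=8
(j₁±m₁, j₂±m₂, J±M) = (3,1,4,1,5,0)
P² = 432/7
sum k=1..1:
  [1] −1/12 = -1/12
S = -1/12
C² = P²·S² = 3/7 ; C = -0.654654

-0.654654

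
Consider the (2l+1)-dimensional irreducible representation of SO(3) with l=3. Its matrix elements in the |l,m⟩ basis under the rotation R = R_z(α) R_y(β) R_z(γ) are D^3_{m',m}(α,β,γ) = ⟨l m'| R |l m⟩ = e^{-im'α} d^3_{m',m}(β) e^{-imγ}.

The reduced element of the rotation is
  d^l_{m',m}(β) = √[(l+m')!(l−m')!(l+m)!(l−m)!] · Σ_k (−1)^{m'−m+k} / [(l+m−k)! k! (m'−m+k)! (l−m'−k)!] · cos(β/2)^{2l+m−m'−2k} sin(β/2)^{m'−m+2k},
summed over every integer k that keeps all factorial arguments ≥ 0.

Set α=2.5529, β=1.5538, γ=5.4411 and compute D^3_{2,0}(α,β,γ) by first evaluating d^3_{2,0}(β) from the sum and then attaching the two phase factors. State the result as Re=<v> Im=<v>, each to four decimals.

D^3_{2,0}(2.5529,1.5538,5.4411) = e^{-i·2·2.5529}·d^3_{2,0}(1.5538)·e^{-i·0·5.4411}. Compute d first:
c=cos(1.553800/2)=0.713090, s=sin(1.553800/2)=0.701072; N=√[120·1·6·6]=65.726707
k∈{0,1} keeps every argument non-negative
  k=0: (−1)^2·65.7267/(12)·0.7131^4·0.7011^2 = +0.696088
  k=1: (−1)^3·65.7267/(12)·0.7131^2·0.7011^4 = -0.672823
d^3_{2,0}(1.5538) = +0.696088 -0.672823 = +0.023265
Attach z-rotation phases: D = e^{-i(2)(2.5529)}·(+0.023265)·e^{-i(0)(5.4411)} = +0.008919+0.021488i

Re=0.0089 Im=0.0215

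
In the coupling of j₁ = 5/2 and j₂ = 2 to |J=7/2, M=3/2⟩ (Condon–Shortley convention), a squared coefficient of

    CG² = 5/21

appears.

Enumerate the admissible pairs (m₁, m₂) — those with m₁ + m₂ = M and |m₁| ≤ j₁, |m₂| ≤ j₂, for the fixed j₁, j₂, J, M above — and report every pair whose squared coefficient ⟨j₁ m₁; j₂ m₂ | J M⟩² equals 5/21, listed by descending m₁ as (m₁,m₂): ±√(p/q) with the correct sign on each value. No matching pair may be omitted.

(5/2,-1): +√(5/21)

Admissible pairs with m₁+m₂ = M = 3/2: (-1/2,2), (1/2,1), (3/2,0), (5/2,-1)
  (m₁,m₂)=(5/2,-1): CG² = 5/21, CG = +√(5/21)   ← matches the target
  (m₁,m₂)=(3/2,0): CG² = 2/7, CG = +√(2/7)
  (m₁,m₂)=(1/2,1): CG² = 2/21, CG = −√(2/21)
  (m₁,m₂)=(-1/2,2): CG² = 8/21, CG = −√(8/21)
Pairs with CG² = 5/21: (5/2,-1): +√(5/21)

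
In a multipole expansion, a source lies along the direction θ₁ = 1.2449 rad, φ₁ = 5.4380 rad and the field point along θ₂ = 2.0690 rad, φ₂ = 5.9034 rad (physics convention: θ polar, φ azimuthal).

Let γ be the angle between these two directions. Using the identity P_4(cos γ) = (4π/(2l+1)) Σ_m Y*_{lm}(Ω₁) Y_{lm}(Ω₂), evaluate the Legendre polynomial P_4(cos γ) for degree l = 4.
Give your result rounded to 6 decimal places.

-0.400825

Term-by-term m-sum for l=4 (normalisation 4π/9 = 1.396263):
  [-4]  conj(Y_{4,-4})(Ω₁) = (-0.346317, 0.084437) ; Y_{4,-4}(Ω₂) = (0.013606, 0.263159) ; Δ = (-0.026932, -0.089988)
  [-3]  conj(Y_{4,-3})(Ω₁) = (-0.280047, -0.194083) ; Y_{4,-3}(Ω₂) = (-0.169544, -0.368282) ; Δ = (-0.023997, 0.136042)
  [-2]  conj(Y_{4,-2})(Ω₁) = (0.010117, 0.084208) ; Y_{4,-2}(Ω₂) = (0.112006, 0.106365) ; Δ = (-0.007824, 0.010508)
  [-1]  conj(Y_{4,-1})(Ω₁) = (-0.217337, 0.245012) ; Y_{4,-1}(Ω₂) = (0.258508, 0.103187) ; Δ = (-0.081465, 0.040911)
  [+0]  conj(Y_{4,0})(Ω₁) = (0.030963, -0.000000) ; Y_{4,0}(Ω₂) = (-0.214249, 0.000000) ; Δ = (-0.006634, 0.000000)
  [+1]  conj(Y_{4,1})(Ω₁) = (0.217337, 0.245012) ; Y_{4,1}(Ω₂) = (-0.258508, 0.103187) ; Δ = (-0.081465, -0.040911)
  [+2]  conj(Y_{4,2})(Ω₁) = (0.010117, -0.084208) ; Y_{4,2}(Ω₂) = (0.112006, -0.106365) ; Δ = (-0.007824, -0.010508)
  [+3]  conj(Y_{4,3})(Ω₁) = (0.280047, -0.194083) ; Y_{4,3}(Ω₂) = (0.169544, -0.368282) ; Δ = (-0.023997, -0.136042)
  [+4]  conj(Y_{4,4})(Ω₁) = (-0.346317, -0.084437) ; Y_{4,4}(Ω₂) = (0.013606, -0.263159) ; Δ = (-0.026932, 0.089988)
Total Σ_m = (-0.287069, 0.000000). Multiply by 1.396263: (-0.400825, 0.000000). P_4(cos γ) = -0.400825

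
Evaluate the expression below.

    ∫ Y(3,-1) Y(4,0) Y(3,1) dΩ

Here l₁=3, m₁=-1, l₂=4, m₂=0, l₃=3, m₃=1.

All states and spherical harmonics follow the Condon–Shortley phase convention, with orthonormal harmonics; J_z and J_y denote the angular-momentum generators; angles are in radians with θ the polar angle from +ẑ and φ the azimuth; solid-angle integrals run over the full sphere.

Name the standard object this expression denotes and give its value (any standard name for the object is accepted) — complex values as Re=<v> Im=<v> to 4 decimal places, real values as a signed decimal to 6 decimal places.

Gaunt coefficient, -0.025645

This is a Gaunt coefficient — the integral of a triple product of spherical harmonics over the sphere.
m-sum 0 ✓  L=10 even ✓  1≤3≤7 ✓
Π(2lᵢ+1) = 7×9×7 = 441
triangle coeff Δ(3,4,3) = 1/34650
Σ_t [1,3]: t=1:−1/72 t=2:+1/16 t=3:−1/72 = 5/144
(3j)²=2/77 [(3 4 3; 0 0 0)], sign=-1
Σ_t [2,4]: t=2:+1/32 t=3:−1/36 t=4:+1/1152 = 5/1152
(3j)²=1/1386 [(3 4 3; -1 0 1)], sign=+1
⇒ 4πI² = 1/121
I = (-1)√(1/121/(4π)) = -0.02564498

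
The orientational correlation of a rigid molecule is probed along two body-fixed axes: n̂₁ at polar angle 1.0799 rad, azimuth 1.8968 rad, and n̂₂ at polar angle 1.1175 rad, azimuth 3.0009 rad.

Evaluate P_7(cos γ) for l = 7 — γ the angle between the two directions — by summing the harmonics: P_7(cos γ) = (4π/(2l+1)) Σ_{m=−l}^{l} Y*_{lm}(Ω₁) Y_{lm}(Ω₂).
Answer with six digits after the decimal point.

Addition theorem: P_7(cos γ) = (4π/15) Σ_m Y*_{lm}(Ω₁) Y_{lm}(Ω₂), m = −7…7:
  term(m=-7) = +0.006153-0.048855i   from Y*(Ω₁)=+0.157179+0.135436i, Y(Ω₂)=-0.131240-0.197740i
  term(m=-6) = +0.169145-0.060102i   from Y*(Ω₁)=+0.155934-0.384562i, Y(Ω₂)=+0.287384+0.323308i
  term(m=-5) = +0.086018+0.082197i   from Y*(Ω₁)=-0.369133-0.021886i, Y(Ω₂)=-0.245367-0.208127i
  term(m=-4) = -0.000721+0.002363i   from Y*(Ω₁)=-0.006122-0.022400i, Y(Ω₂)=-0.089986-0.056765i
  term(m=-3) = -0.121748+0.020988i   from Y*(Ω₁)=-0.289830+0.195229i, Y(Ω₂)=+0.322512+0.144829i
  term(m=-2) = -0.003769-0.005090i   from Y*(Ω₁)=+0.108672+0.082958i, Y(Ω₂)=-0.044503-0.012864i
  term(m=-1) = +0.043742-0.086821i   from Y*(Ω₁)=-0.094950+0.280863i, Y(Ω₂)=-0.324669-0.045982i
  term(m=+0) = +0.015574+0.000000i   from Y*(Ω₁)=+0.176609-0.000000i, Y(Ω₂)=+0.088181+0.000000i
  term(m=+1) = +0.043742+0.086821i   from Y*(Ω₁)=+0.094950+0.280863i, Y(Ω₂)=+0.324669-0.045982i
  term(m=+2) = -0.003769+0.005090i   from Y*(Ω₁)=+0.108672-0.082958i, Y(Ω₂)=-0.044503+0.012864i
  term(m=+3) = -0.121748-0.020988i   from Y*(Ω₁)=+0.289830+0.195229i, Y(Ω₂)=-0.322512+0.144829i
  term(m=+4) = -0.000721-0.002363i   from Y*(Ω₁)=-0.006122+0.022400i, Y(Ω₂)=-0.089986+0.056765i
  term(m=+5) = +0.086018-0.082197i   from Y*(Ω₁)=+0.369133-0.021886i, Y(Ω₂)=+0.245367-0.208127i
  term(m=+6) = +0.169145+0.060102i   from Y*(Ω₁)=+0.155934+0.384562i, Y(Ω₂)=+0.287384-0.323308i
  term(m=+7) = +0.006153+0.048855i   from Y*(Ω₁)=-0.157179+0.135436i, Y(Ω₂)=+0.131240-0.197740i
Accumulated sum +0.373213+0.000000i; after 4π/(2l+1) scaling, +0.312662+0.000000i ⇒ P_7 = 0.312662

0.312662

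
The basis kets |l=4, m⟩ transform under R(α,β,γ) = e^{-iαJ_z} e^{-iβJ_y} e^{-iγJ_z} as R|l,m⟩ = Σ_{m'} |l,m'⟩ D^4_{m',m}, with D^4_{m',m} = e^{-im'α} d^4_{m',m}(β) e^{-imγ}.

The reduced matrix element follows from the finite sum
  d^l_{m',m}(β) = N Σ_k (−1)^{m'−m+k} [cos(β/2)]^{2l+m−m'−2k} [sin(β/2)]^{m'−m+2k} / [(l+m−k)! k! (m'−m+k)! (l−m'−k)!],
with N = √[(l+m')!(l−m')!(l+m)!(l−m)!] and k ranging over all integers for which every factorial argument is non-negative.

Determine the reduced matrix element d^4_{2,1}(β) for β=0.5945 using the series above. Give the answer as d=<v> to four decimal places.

d=-0.5086

d^4_{2,1}(β=0.5945) via the finite sum:
With c≡cos(β/2)=0.956146 and s≡sin(β/2)=0.292892, N=[720·2·120·6]^{1/2}=1018.233765
The bounds max(0,m−m')=0 and min(l+m,l−m')=2 give 3 terms
  k=0: (−1)^1·1018.2338/(240)·0.9561^7·0.2929^1 = -0.907845
  k=1: (−1)^2·1018.2338/(48)·0.9561^5·0.2929^3 = +0.425940
  k=2: (−1)^3·1018.2338/(72)·0.9561^3·0.2929^5 = -0.026646
d^4_{2,1}(0.5945) = -0.907845 +0.425940 -0.026646 = -0.508550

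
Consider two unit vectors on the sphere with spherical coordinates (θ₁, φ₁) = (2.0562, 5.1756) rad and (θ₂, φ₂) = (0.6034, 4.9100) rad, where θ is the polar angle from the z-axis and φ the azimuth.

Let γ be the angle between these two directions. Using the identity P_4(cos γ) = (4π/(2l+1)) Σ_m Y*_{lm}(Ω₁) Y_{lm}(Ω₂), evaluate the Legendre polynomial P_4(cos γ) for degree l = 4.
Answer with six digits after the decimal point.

0.337847

Expand P_4 via completeness: Σ_{m} conj(Y_{4,m}) at Ω₁ times Y_{4,m} at Ω₂ —
  m=-4: (-0.075381+0.260137i) × (+0.032279-0.032607i) = +0.006049+0.010855i  (running Σ = +0.006049+0.010855i)
  m=-3: (+0.397476-0.072806i) × (-0.105213-0.156179i) = -0.053190-0.054417i  (running Σ = -0.047141-0.043562i)
  m=-2: (-0.082341-0.109589i) × (-0.372397+0.155354i) = +0.047689+0.028019i  (running Σ = +0.000547-0.015544i)
  m=-1: (+0.128775-0.257831i) × (+0.075773+0.378443i) = +0.107332+0.029197i  (running Σ = +0.107880+0.013653i)
  m=0: (-0.198029-0.000000i) × (-0.132333+0.000000i) = +0.026206+0.000000i  (running Σ = +0.134085+0.013653i)
  m=1: (-0.128775-0.257831i) × (-0.075773+0.378443i) = +0.107332-0.029197i  (running Σ = +0.241418-0.015544i)
  m=2: (-0.082341+0.109589i) × (-0.372397-0.155354i) = +0.047689-0.028019i  (running Σ = +0.289106-0.043562i)
  m=3: (-0.397476-0.072806i) × (+0.105213-0.156179i) = -0.053190+0.054417i  (running Σ = +0.235916+0.010855i)
  m=4: (-0.075381-0.260137i) × (+0.032279+0.032607i) = +0.006049-0.010855i  (running Σ = +0.241965+0.000000i)
Σ over m = +0.241965+0.000000i; ×(4π/9) → +0.337847+0.000000i. Real part: 0.337847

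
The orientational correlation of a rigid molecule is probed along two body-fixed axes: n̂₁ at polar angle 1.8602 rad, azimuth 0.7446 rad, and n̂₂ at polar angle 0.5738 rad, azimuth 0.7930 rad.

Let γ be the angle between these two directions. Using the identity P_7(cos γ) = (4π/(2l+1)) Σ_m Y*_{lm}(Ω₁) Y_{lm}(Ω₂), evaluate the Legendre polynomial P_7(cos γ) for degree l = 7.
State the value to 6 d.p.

Term-by-term m-sum for l=7 (normalisation 4π/15 = 0.837758):
  term(m=-7) = (0.002433, -0.000857)   from Y*(Ω₁)=(0.178011, -0.325994), Y(Ω₂)=(0.005165, 0.004642)
  term(m=-6) = (-0.015939, 0.004763)   from Y*(Ω₁)=(0.100290, 0.401484), Y(Ω₂)=(0.001833, 0.040159)
  term(m=-5) = (0.002391, -0.000590)   from Y*(Ω₁)=(-0.014568, -0.009574), Y(Ω₂)=(-0.096032, 0.103624)
  term(m=-4) = (0.111133, -0.021788)   from Y*(Ω₁)=(-0.338472, 0.055732), Y(Ω₂)=(-0.329989, 0.010037)
  term(m=-3) = (-0.067129, 0.009816)   from Y*(Ω₁)=(0.085525, -0.109517), Y(Ω₂)=(-0.353018, -0.337273)
  term(m=-2) = (-0.094522, 0.009178)   from Y*(Ω₁)=(-0.023366, -0.285728), Y(Ω₂)=(-0.005036, -0.331225)
  term(m=-1) = (-0.034342, 0.001663)   from Y*(Ω₁)=(0.132494, 0.122101), Y(Ω₂)=(-0.133904, 0.135956)
  term(m=+0) = (-0.107993, 0.000000)   from Y*(Ω₁)=(0.267177, -0.000000), Y(Ω₂)=(-0.404200, 0.000000)
  term(m=+1) = (-0.034342, -0.001663)   from Y*(Ω₁)=(-0.132494, 0.122101), Y(Ω₂)=(0.133904, 0.135956)
  term(m=+2) = (-0.094522, -0.009178)   from Y*(Ω₁)=(-0.023366, 0.285728), Y(Ω₂)=(-0.005036, 0.331225)
  term(m=+3) = (-0.067129, -0.009816)   from Y*(Ω₁)=(-0.085525, -0.109517), Y(Ω₂)=(0.353018, -0.337273)
  term(m=+4) = (0.111133, 0.021788)   from Y*(Ω₁)=(-0.338472, -0.055732), Y(Ω₂)=(-0.329989, -0.010037)
  term(m=+5) = (0.002391, 0.000590)   from Y*(Ω₁)=(0.014568, -0.009574), Y(Ω₂)=(0.096032, 0.103624)
  term(m=+6) = (-0.015939, -0.004763)   from Y*(Ω₁)=(0.100290, -0.401484), Y(Ω₂)=(0.001833, -0.040159)
  term(m=+7) = (0.002433, 0.000857)   from Y*(Ω₁)=(-0.178011, -0.325994), Y(Ω₂)=(-0.005165, 0.004642)
Σ over m = (-0.299946, 0.000000); ×(4π/15) → (-0.251282, 0.000000). Real part: -0.251282

-0.251282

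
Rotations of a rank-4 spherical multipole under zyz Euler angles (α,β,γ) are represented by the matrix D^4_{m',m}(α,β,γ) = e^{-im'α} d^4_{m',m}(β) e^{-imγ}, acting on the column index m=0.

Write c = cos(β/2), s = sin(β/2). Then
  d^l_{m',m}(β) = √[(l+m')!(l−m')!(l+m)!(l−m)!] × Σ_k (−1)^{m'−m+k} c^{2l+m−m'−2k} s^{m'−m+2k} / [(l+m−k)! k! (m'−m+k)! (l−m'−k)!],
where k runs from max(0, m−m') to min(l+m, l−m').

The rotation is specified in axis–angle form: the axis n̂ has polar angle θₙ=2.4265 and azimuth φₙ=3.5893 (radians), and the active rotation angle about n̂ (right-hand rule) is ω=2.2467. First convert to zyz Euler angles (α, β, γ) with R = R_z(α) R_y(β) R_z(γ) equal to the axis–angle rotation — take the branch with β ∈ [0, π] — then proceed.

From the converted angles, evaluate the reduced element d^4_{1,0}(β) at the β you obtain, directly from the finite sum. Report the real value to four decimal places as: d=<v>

Axis–angle → zyz. n̂ = (sinθₙcosφₙ, sinθₙsinφₙ, cosθₙ) = (-0.591064, -0.283847, -0.755032), ω = 2.2467.
R = I cosω + sinω [n̂]ₓ + (1−cosω) n̂n̂ᵀ gives
  R = [-0.057687, +0.861763, +0.504021; -0.316302, -0.494629, +0.809503; +0.946903, -0.112725, +0.301111]
β = atan2(√(R₁₃²+R₂₃²), R₃₃) = 1.264939; α = atan2(R₂₃, R₁₃) mod 2π = 1.013903; γ = atan2(R₃₂, −R₃₁) mod 2π = 3.260081
d^4_{1,0}(β=1.2649) via the finite sum:
c=cos(1.264939/2)=0.806570, s=sin(1.264939/2)=0.591138; N=√[120·6·24·24]=643.987578
k∈{0,1,2,3} keeps every argument non-negative
  k=0: (−1)^1·643.9876/(144)·0.8066^7·0.5911^1 = -0.587083
  k=1: (−1)^2·643.9876/(24)·0.8066^5·0.5911^3 = +1.892101
  k=2: (−1)^3·643.9876/(24)·0.8066^3·0.5911^5 = -1.016338
  k=3: (−1)^4·643.9876/(144)·0.8066^1·0.5911^7 = +0.090987
d^4_{1,0}(1.2649) = -0.587083 +1.892101 -1.016338 +0.090987 = +0.379668

d=0.3797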